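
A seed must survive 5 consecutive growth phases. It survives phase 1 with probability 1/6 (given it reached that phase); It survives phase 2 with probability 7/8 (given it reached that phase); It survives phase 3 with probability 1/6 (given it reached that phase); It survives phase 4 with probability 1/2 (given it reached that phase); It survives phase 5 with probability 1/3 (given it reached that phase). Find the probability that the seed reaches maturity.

Each stage is reached only if all earlier stages succeed, so
P = 1/6 × 7/8 × 1/6 × 1/2 × 1/3 = 7/1728.

7/1728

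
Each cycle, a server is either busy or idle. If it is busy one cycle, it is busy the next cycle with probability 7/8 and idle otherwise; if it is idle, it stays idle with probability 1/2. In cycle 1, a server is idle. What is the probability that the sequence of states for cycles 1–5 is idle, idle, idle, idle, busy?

Cycle 1 is given. For each transition, use the conditional probability from the current state:
P(idle | idle) = 1/2; P(idle | idle) = 1/2; P(idle | idle) = 1/2; P(busy | idle) = 1/2.
P = 1/2 × 1/2 × 1/2 × 1/2 = 1/16.

1/16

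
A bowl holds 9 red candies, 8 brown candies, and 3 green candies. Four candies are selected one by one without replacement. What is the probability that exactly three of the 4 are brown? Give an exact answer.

One ordering (brown drawn first) has probability 8/20 × 7/19 × 6/18 × 12/17 = 4032/116280 = 56/1615.
There are C(4,3) = 4 such orderings, each equally likely, so P = 4 × 56/1615 = 224/1615.

224/1615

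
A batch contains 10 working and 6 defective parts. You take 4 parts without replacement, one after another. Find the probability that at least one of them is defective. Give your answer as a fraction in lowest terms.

23/26

P(no defective) = 10/16 × 9/15 × 8/14 × 7/13 = 5040/43680 = 3/26.
P(at least one) = 1 − 3/26 = 23/26.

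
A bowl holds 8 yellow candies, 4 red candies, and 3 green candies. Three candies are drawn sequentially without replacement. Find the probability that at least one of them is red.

58/91

P(no red) = 11/15 × 10/14 × 9/13 = 990/2730 = 33/91.
P(at least one) = 1 − 33/91 = 58/91.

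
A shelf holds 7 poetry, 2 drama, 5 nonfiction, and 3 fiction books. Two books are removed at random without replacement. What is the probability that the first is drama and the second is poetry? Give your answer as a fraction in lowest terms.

7/136

Chain rule:
P = 2/17 × 7/16 = 14/272 = 7/136.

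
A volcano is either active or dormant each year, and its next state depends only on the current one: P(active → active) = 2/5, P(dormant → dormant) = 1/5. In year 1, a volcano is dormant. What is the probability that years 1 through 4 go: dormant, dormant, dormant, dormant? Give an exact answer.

Year 1 is given. For each transition, use the conditional probability from the current state:
P(dormant | dormant) = 1/5; P(dormant | dormant) = 1/5; P(dormant | dormant) = 1/5.
P = 1/5 × 1/5 × 1/5 = 1/125.

1/125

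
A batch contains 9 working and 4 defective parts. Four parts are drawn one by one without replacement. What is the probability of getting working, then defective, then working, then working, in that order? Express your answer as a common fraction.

84/715

Each draw changes the counts, so multiply the conditional probabilities along the sequence:
P = 9/13 × 4/12 × 8/11 × 7/10 = 2016/17160 = 84/715.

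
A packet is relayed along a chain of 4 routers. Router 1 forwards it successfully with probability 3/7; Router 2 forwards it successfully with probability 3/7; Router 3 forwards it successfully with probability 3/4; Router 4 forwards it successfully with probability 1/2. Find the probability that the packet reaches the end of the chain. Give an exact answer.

The events are sequential, so multiply the conditional probabilities:
P = 3/7 × 3/7 × 3/4 × 1/2 = 27/392.

27/392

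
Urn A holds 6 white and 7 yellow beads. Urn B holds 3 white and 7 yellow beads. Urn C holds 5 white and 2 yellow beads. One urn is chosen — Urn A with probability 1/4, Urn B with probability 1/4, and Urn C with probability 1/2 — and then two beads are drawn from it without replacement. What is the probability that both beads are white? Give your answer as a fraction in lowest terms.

From Urn A: P(both white) = (6/13)(5/12) = 5/26.
From Urn B: P(both white) = (3/10)(2/9) = 1/15.
From Urn C: P(both white) = (5/7)(4/6) = 10/21.
Total probability = (1/4)(5/26) + (1/4)(1/15) + (1/2)(10/21) = 3307/10920.

3307/10920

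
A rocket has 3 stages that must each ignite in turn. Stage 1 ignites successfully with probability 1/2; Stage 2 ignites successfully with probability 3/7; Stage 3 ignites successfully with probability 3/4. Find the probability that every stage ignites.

9/56

Each stage is reached only if all earlier stages succeed, so
P = 1/2 × 3/7 × 3/4 = 9/56.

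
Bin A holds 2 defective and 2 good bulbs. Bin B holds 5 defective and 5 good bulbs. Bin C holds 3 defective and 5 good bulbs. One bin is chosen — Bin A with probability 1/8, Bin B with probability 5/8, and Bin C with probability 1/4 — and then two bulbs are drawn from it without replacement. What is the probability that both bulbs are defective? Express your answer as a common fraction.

From Bin A: P(both defective) = (2/4)(1/3) = 1/6.
From Bin B: P(both defective) = (5/10)(4/9) = 2/9.
From Bin C: P(both defective) = (3/8)(2/7) = 3/28.
Total probability = (1/8)(1/6) + (5/8)(2/9) + (1/4)(3/28) = 47/252.

47/252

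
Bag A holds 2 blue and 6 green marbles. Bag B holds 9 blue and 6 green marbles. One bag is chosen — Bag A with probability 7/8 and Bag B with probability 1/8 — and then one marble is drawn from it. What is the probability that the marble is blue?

47/160

From Bag A: P(blue) = 2/8.
From Bag B: P(blue) = 9/15.
Total probability = (7/8)(2/8) + (1/8)(9/15) = 47/160.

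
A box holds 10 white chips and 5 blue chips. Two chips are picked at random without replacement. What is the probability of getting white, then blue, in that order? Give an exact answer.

Multiply the probability of each draw given the previous ones:
P = 10/15 × 5/14 = 50/210 = 5/21.

5/21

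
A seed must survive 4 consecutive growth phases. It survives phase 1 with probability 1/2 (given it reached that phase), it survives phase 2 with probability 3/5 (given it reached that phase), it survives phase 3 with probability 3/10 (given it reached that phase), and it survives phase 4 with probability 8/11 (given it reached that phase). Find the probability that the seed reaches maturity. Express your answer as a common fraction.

18/275

Each stage is reached only if all earlier stages succeed, so
P = 1/2 × 3/5 × 3/10 × 8/11 = 72/1100 = 18/275.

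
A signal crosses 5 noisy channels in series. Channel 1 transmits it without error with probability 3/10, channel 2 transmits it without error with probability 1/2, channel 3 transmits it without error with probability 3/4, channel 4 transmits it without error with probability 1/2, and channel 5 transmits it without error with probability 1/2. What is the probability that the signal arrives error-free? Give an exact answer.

9/320

Multiplying along the chain,
P = 3/10 × 1/2 × 3/4 × 1/2 × 1/2 = 9/320.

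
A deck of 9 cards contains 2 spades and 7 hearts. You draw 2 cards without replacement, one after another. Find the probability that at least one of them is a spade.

P(no spades) = 7/9 × 6/8 = 42/72 = 7/12.
P(at least one) = 1 − 7/12 = 5/12.

5/12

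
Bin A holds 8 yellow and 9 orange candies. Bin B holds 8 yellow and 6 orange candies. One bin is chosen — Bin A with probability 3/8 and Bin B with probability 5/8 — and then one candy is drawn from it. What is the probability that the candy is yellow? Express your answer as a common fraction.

From Bin A: P(yellow) = 8/17.
From Bin B: P(yellow) = 8/14.
Total probability = (3/8)(8/17) + (5/8)(8/14) = 127/238.

127/238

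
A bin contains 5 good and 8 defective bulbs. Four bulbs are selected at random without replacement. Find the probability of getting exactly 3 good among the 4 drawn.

16/143

One ordering (good drawn first) has probability 5/13 × 4/12 × 3/11 × 8/10 = 480/17160 = 4/143.
There are C(4,3) = 4 such orderings, each equally likely, so P = 4 × 4/143 = 16/143.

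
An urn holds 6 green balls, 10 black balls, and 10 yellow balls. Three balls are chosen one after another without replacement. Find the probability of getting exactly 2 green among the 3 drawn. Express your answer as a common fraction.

3/26

One ordering (green drawn first) has probability 6/26 × 5/25 × 20/24 = 600/15600 = 1/26.
There are C(3,2) = 3 such orderings, each equally likely, so P = 3 × 1/26 = 3/26.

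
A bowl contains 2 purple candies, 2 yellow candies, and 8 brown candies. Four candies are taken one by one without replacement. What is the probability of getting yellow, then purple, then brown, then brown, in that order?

28/1485

Each draw changes the counts, so multiply the conditional probabilities along the sequence:
P = 2/12 × 2/11 × 8/10 × 7/9 = 224/11880 = 28/1485.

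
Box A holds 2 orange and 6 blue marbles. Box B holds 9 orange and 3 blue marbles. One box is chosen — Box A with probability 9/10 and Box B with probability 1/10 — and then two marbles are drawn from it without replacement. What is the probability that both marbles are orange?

267/3080

From Box A: P(both orange) = (2/8)(1/7) = 1/28.
From Box B: P(both orange) = (9/12)(8/11) = 6/11.
Total probability = (9/10)(1/28) + (1/10)(6/11) = 267/3080.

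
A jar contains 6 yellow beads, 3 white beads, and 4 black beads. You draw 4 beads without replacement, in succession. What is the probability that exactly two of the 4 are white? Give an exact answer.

27/143

One ordering (white drawn first) has probability 3/13 × 2/12 × 10/11 × 9/10 = 540/17160 = 9/286.
There are C(4,2) = 6 such orderings, each equally likely, so P = 6 × 9/286 = 27/143.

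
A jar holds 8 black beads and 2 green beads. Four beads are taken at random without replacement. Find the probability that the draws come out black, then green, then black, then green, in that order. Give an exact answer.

Chain rule:
P = 8/10 × 2/9 × 7/8 × 1/7 = 112/5040 = 1/45.

1/45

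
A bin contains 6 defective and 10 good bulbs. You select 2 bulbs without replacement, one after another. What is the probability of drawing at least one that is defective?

5/8

P(no defective) = 10/16 × 9/15 = 90/240 = 3/8.
P(at least one) = 1 − 3/8 = 5/8.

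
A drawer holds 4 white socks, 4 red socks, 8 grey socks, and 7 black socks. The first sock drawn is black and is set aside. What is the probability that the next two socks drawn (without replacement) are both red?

After the first draw, 4 of the remaining 22 socks are red.
P = 4/22 × 3/21 = 12/462 = 2/77.

2/77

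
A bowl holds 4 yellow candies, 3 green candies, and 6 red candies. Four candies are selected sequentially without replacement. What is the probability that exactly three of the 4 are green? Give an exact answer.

2/143

One ordering (green drawn first) has probability 3/13 × 2/12 × 1/11 × 10/10 = 60/17160 = 1/286.
There are C(4,3) = 4 such orderings, each equally likely, so P = 4 × 1/286 = 2/143.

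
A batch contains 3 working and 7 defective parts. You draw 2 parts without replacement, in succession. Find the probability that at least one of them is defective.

14/15

P(no defective) = 3/10 × 2/9 = 6/90 = 1/15.
P(at least one) = 1 − 1/15 = 14/15.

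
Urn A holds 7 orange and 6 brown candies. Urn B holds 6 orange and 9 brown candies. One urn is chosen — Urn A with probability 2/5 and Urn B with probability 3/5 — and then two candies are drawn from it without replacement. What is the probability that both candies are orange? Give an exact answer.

88/455

From Urn A: P(both orange) = (7/13)(6/12) = 7/26.
From Urn B: P(both orange) = (6/15)(5/14) = 1/7.
Total probability = (2/5)(7/26) + (3/5)(1/7) = 88/455.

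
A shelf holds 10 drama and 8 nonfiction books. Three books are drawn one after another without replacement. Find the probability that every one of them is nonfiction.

7/102

P(all nonfiction) = 8/18 × 7/17 × 6/16 = 336/4896 = 7/102.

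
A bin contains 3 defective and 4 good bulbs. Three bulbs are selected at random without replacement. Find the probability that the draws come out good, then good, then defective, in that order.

Multiply the probability of each draw given the previous ones:
P = 4/7 × 3/6 × 3/5 = 36/210 = 6/35.

6/35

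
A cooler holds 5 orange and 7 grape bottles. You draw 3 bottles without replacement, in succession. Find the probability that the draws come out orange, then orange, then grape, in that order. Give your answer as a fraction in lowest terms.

Each draw changes the counts, so multiply the conditional probabilities along the sequence:
P = 5/12 × 4/11 × 7/10 = 140/1320 = 7/66.

7/66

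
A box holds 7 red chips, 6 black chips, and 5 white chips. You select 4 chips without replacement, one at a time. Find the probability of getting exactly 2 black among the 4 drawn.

One ordering (black drawn first) has probability 6/18 × 5/17 × 12/16 × 11/15 = 3960/73440 = 11/204.
There are C(4,2) = 6 such orderings, each equally likely, so P = 6 × 11/204 = 11/34.

11/34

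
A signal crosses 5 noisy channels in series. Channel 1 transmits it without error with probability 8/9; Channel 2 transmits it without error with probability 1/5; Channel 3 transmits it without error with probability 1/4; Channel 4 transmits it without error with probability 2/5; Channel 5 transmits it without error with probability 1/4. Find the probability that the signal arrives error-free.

Multiplying along the chain,
P = 8/9 × 1/5 × 1/4 × 2/5 × 1/4 = 16/3600 = 1/225.

1/225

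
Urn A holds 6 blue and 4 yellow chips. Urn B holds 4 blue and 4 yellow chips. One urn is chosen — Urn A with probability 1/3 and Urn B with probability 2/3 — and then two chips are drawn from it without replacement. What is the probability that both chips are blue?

16/63

From Urn A: P(both blue) = (6/10)(5/9) = 1/3.
From Urn B: P(both blue) = (4/8)(3/7) = 3/14.
Total probability = (1/3)(1/3) + (2/3)(3/14) = 16/63.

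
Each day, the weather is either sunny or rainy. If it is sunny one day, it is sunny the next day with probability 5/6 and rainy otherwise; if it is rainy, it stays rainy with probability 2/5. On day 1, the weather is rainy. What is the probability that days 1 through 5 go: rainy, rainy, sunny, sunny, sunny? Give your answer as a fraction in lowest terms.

Day 1 is given. For each transition, use the conditional probability from the current state:
P(rainy | rainy) = 2/5; P(sunny | rainy) = 3/5; P(sunny | sunny) = 5/6; P(sunny | sunny) = 5/6.
P = 2/5 × 3/5 × 5/6 × 5/6 = 150/900 = 1/6.

1/6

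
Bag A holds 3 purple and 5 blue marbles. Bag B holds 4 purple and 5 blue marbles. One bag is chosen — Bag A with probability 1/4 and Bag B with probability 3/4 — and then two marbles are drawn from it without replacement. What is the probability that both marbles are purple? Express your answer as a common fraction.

From Bag A: P(both purple) = (3/8)(2/7) = 3/28.
From Bag B: P(both purple) = (4/9)(3/8) = 1/6.
Total probability = (1/4)(3/28) + (3/4)(1/6) = 17/112.

17/112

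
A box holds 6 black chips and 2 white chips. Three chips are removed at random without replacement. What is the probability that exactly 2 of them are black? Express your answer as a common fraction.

15/28

One ordering (black drawn first) has probability 6/8 × 5/7 × 2/6 = 60/336 = 5/28.
There are C(3,2) = 3 such orderings, each equally likely, so P = 3 × 5/28 = 15/28.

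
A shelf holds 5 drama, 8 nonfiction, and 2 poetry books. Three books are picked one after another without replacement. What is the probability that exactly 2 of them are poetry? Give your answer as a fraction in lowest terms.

One ordering (poetry drawn first) has probability 2/15 × 1/14 × 13/13 = 26/2730 = 1/105.
There are C(3,2) = 3 such orderings, each equally likely, so P = 3 × 1/105 = 1/35.

1/35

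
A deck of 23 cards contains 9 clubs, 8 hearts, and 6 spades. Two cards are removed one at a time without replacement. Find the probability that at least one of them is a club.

162/253

P(no clubs) = 14/23 × 13/22 = 182/506 = 91/253.
P(at least one) = 1 − 91/253 = 162/253.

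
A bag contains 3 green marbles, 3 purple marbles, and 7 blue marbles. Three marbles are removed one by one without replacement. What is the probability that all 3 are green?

1/286

P = 3/13 × 2/12 × 1/11 = 6/1716 = 1/286.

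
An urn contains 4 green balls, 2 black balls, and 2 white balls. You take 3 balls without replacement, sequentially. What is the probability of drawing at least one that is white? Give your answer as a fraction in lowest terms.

9/14

P(no white) = 6/8 × 5/7 × 4/6 = 120/336 = 5/14.
P(at least one) = 1 − 5/14 = 9/14.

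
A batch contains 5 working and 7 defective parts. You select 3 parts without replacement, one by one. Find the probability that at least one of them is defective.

21/22

P(no defective) = 5/12 × 4/11 × 3/10 = 60/1320 = 1/22.
P(at least one) = 1 − 1/22 = 21/22.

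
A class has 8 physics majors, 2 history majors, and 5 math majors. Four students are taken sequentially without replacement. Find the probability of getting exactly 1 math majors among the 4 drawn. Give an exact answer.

40/91

One ordering (a math major drawn first) has probability 5/15 × 10/14 × 9/13 × 8/12 = 3600/32760 = 10/91.
There are C(4,1) = 4 such orderings, each equally likely, so P = 4 × 10/91 = 40/91.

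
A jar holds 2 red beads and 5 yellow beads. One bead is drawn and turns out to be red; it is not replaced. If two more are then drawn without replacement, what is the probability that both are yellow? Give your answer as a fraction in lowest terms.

2/3

With the first bead removed, 5 yellow remain out of 6.
P = 5/6 × 4/5 = 20/30 = 2/3.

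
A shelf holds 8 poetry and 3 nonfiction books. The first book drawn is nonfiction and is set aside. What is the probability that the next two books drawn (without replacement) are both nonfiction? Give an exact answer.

1/45

After the first draw, 2 of the remaining 10 books are nonfiction.
P = 2/10 × 1/9 = 2/90 = 1/45.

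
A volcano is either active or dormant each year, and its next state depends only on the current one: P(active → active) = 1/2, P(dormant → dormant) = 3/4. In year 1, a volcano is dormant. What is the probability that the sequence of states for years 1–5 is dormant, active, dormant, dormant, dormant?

Year 1 is given. For each transition, use the conditional probability from the current state:
P(active | dormant) = 1/4; P(dormant | active) = 1/2; P(dormant | dormant) = 3/4; P(dormant | dormant) = 3/4.
P = 1/4 × 1/2 × 3/4 × 3/4 = 9/128.

9/128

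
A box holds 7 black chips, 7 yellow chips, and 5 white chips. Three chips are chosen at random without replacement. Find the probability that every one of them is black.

35/969

P(every draw is black) = 7/19 × 6/18 × 5/17 = 210/5814 = 35/969.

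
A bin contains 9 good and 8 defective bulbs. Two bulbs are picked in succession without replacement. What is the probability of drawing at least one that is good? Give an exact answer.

27/34

P(no good) = 8/17 × 7/16 = 56/272 = 7/34.
P(at least one) = 1 − 7/34 = 27/34.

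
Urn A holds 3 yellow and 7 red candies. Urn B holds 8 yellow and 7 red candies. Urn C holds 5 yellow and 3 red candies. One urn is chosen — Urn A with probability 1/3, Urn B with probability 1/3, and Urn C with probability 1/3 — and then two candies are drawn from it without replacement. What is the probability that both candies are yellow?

29/126

From Urn A: P(both yellow) = (3/10)(2/9) = 1/15.
From Urn B: P(both yellow) = (8/15)(7/14) = 4/15.
From Urn C: P(both yellow) = (5/8)(4/7) = 5/14.
Total probability = (1/3)(1/15) + (1/3)(4/15) + (1/3)(5/14) = 29/126.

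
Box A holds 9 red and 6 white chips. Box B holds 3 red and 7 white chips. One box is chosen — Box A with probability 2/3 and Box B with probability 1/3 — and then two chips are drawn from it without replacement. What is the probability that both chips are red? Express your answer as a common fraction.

79/315

From Box A: P(both red) = (9/15)(8/14) = 12/35.
From Box B: P(both red) = (3/10)(2/9) = 1/15.
Total probability = (2/3)(12/35) + (1/3)(1/15) = 79/315.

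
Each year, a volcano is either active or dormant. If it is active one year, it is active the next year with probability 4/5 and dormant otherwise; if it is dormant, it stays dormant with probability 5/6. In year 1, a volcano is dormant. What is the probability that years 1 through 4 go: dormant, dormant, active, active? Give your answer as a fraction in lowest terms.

Year 1 is given. For each transition, use the conditional probability from the current state:
P(dormant | dormant) = 5/6; P(active | dormant) = 1/6; P(active | active) = 4/5.
P = 5/6 × 1/6 × 4/5 = 20/180 = 1/9.

1/9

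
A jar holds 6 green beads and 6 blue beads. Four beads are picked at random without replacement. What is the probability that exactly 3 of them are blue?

One ordering (blue drawn first) has probability 6/12 × 5/11 × 4/10 × 6/9 = 720/11880 = 2/33.
There are C(4,3) = 4 such orderings, each equally likely, so P = 4 × 2/33 = 8/33.

8/33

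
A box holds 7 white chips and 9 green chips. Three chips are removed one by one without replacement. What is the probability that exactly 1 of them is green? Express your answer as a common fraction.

27/80

One ordering (green drawn first) has probability 9/16 × 7/15 × 6/14 = 378/3360 = 9/80.
There are C(3,1) = 3 such orderings, each equally likely, so P = 3 × 9/80 = 27/80.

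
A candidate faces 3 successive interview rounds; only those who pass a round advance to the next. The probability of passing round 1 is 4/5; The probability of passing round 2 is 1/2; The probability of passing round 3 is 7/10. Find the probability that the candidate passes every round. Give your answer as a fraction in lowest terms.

7/25

Multiplying along the chain,
P = 4/5 × 1/2 × 7/10 = 28/100 = 7/25.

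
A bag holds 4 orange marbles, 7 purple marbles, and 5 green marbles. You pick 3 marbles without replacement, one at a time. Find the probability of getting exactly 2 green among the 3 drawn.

11/56

One ordering (green drawn first) has probability 5/16 × 4/15 × 11/14 = 220/3360 = 11/168.
There are C(3,2) = 3 such orderings, each equally likely, so P = 3 × 11/168 = 11/56.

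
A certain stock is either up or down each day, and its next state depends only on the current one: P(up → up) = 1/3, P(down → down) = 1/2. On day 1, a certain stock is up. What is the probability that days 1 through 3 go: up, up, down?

2/9

Day 1 is given. For each transition, use the conditional probability from the current state:
P(up | up) = 1/3; P(down | up) = 2/3.
P = 1/3 × 2/3 = 2/9.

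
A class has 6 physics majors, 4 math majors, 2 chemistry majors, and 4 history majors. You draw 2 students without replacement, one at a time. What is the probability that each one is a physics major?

1/8

P(all physics majors) = 6/16 × 5/15 = 30/240 = 1/8.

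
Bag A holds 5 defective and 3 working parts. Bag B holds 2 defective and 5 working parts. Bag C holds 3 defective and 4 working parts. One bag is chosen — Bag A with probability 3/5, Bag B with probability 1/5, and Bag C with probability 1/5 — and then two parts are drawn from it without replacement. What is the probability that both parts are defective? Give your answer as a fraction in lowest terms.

53/210

From Bag A: P(both defective) = (5/8)(4/7) = 5/14.
From Bag B: P(both defective) = (2/7)(1/6) = 1/21.
From Bag C: P(both defective) = (3/7)(2/6) = 1/7.
Total probability = (3/5)(5/14) + (1/5)(1/21) + (1/5)(1/7) = 53/210.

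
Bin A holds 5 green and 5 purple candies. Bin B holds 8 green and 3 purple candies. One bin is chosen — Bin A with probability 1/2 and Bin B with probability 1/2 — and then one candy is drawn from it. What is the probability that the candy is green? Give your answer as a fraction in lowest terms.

27/44

From Bin A: P(green) = 5/10.
From Bin B: P(green) = 8/11.
Total probability = (1/2)(5/10) + (1/2)(8/11) = 27/44.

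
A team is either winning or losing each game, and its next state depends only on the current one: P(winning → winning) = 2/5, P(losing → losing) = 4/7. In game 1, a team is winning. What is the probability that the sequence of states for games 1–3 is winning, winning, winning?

Game 1 is given. For each transition, use the conditional probability from the current state:
P(winning | winning) = 2/5; P(winning | winning) = 2/5.
P = 2/5 × 2/5 = 4/25.

4/25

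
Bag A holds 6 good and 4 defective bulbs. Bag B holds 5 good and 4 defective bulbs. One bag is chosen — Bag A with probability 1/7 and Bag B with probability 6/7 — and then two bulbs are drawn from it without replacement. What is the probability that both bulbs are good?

2/7

From Bag A: P(both good) = (6/10)(5/9) = 1/3.
From Bag B: P(both good) = (5/9)(4/8) = 5/18.
Total probability = (1/7)(1/3) + (6/7)(5/18) = 2/7.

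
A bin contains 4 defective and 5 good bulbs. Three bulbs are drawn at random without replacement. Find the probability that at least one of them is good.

P(no good) = 4/9 × 3/8 × 2/7 = 24/504 = 1/21.
P(at least one) = 1 − 1/21 = 20/21.

20/21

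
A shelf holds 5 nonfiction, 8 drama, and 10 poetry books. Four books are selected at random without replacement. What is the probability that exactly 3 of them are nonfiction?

36/1771

One ordering (nonfiction drawn first) has probability 5/23 × 4/22 × 3/21 × 18/20 = 1080/212520 = 9/1771.
There are C(4,3) = 4 such orderings, each equally likely, so P = 4 × 9/1771 = 36/1771.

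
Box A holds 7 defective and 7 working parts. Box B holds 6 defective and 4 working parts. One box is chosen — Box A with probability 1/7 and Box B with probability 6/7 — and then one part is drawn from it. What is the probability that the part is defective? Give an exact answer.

From Box A: P(defective) = 7/14.
From Box B: P(defective) = 6/10.
Total probability = (1/7)(7/14) + (6/7)(6/10) = 41/70.

41/70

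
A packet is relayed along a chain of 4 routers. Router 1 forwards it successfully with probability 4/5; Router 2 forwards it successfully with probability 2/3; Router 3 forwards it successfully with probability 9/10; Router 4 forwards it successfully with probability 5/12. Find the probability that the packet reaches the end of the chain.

1/5

The events are sequential, so multiply the conditional probabilities:
P = 4/5 × 2/3 × 9/10 × 5/12 = 360/1800 = 1/5.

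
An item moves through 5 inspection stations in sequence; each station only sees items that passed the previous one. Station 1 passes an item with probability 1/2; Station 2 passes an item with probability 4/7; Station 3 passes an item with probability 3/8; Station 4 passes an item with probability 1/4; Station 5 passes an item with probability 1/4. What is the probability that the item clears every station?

3/448

The events are sequential, so multiply the conditional probabilities:
P = 1/2 × 4/7 × 3/8 × 1/4 × 1/4 = 12/1792 = 3/448.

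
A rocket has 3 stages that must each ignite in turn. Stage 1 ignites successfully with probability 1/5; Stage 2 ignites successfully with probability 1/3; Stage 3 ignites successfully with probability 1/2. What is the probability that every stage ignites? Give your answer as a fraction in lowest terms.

Multiplying along the chain,
P = 1/5 × 1/3 × 1/2 = 1/30.

1/30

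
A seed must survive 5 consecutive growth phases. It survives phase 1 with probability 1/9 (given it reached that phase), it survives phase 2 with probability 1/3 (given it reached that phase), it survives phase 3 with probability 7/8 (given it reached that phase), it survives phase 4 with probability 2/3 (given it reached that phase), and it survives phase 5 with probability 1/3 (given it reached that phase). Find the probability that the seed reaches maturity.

Multiplying along the chain,
P = 1/9 × 1/3 × 7/8 × 2/3 × 1/3 = 14/1944 = 7/972.

7/972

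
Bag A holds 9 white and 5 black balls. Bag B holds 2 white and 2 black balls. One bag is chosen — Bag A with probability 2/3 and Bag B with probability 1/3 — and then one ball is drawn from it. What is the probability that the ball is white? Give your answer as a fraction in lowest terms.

From Bag A: P(white) = 9/14.
From Bag B: P(white) = 2/4.
Total probability = (2/3)(9/14) + (1/3)(2/4) = 25/42.

25/42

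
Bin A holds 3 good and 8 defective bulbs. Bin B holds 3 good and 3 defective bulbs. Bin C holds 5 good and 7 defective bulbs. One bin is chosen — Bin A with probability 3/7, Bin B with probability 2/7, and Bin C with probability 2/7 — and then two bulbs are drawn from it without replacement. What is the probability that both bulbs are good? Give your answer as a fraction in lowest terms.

13/105

From Bin A: P(both good) = (3/11)(2/10) = 3/55.
From Bin B: P(both good) = (3/6)(2/5) = 1/5.
From Bin C: P(both good) = (5/12)(4/11) = 5/33.
Total probability = (3/7)(3/55) + (2/7)(1/5) + (2/7)(5/33) = 13/105.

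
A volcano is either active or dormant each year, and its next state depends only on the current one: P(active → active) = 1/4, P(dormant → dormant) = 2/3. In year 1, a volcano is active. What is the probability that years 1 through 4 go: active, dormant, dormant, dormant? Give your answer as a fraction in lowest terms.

1/3

Year 1 is given. For each transition, use the conditional probability from the current state:
P(dormant | active) = 3/4; P(dormant | dormant) = 2/3; P(dormant | dormant) = 2/3.
P = 3/4 × 2/3 × 2/3 = 12/36 = 1/3.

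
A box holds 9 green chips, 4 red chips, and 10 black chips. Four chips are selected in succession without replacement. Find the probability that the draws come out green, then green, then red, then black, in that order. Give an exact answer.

24/1771

Chain rule:
P = 9/23 × 8/22 × 4/21 × 10/20 = 2880/212520 = 24/1771.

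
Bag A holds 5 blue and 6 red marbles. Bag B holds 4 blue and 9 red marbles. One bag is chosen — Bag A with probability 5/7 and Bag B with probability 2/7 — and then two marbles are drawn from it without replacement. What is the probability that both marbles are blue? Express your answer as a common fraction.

From Bag A: P(both blue) = (5/11)(4/10) = 2/11.
From Bag B: P(both blue) = (4/13)(3/12) = 1/13.
Total probability = (5/7)(2/11) + (2/7)(1/13) = 152/1001.

152/1001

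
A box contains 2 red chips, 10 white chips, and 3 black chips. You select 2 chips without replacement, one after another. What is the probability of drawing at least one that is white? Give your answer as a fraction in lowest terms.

19/21

P(no white) = 5/15 × 4/14 = 20/210 = 2/21.
P(at least one) = 1 − 2/21 = 19/21.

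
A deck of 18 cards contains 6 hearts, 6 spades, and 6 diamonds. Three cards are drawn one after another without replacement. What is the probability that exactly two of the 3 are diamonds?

One ordering (diamonds drawn first) has probability 6/18 × 5/17 × 12/16 = 360/4896 = 5/68.
There are C(3,2) = 3 such orderings, each equally likely, so P = 3 × 5/68 = 15/68.

15/68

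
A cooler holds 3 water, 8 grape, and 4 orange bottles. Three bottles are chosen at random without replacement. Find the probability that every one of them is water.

1/455

P(all water) = 3/15 × 2/14 × 1/13 = 6/2730 = 1/455.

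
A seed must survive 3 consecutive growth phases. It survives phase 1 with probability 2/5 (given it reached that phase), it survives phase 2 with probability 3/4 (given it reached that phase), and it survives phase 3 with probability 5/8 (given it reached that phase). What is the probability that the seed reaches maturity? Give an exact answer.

The events are sequential, so multiply the conditional probabilities:
P = 2/5 × 3/4 × 5/8 = 30/160 = 3/16.

3/16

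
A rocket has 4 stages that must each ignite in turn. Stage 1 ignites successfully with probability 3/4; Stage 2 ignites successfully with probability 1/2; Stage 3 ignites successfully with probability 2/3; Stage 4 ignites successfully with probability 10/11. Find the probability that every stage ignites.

The events are sequential, so multiply the conditional probabilities:
P = 3/4 × 1/2 × 2/3 × 10/11 = 60/264 = 5/22.

5/22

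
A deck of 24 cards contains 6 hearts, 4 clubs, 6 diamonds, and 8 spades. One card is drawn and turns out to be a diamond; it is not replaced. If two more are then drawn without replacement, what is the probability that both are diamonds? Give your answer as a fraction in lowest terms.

10/253

After the first draw, 5 of the remaining 23 cards are diamonds.
P = 5/23 × 4/22 = 20/506 = 10/253.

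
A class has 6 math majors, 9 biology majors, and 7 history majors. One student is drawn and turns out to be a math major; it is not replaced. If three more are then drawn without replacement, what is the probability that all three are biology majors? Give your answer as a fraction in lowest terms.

6/95

With the first student removed, 9 biology majors remain out of 21.
P = 9/21 × 8/20 × 7/19 = 504/7980 = 6/95.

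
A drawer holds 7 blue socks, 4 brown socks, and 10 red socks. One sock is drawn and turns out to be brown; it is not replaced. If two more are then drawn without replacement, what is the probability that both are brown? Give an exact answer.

3/190

After the first draw, 3 of the remaining 20 socks are brown.
P = 3/20 × 2/19 = 6/380 = 3/190.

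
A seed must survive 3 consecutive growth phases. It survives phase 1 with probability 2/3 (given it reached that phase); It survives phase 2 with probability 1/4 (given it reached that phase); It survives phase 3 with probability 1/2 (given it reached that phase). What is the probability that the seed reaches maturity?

Each stage is reached only if all earlier stages succeed, so
P = 2/3 × 1/4 × 1/2 = 2/24 = 1/12.

1/12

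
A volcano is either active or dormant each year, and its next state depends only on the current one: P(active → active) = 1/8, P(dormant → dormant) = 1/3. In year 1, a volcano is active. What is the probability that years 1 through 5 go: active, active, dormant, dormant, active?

7/288

Year 1 is given. For each transition, use the conditional probability from the current state:
P(active | active) = 1/8; P(dormant | active) = 7/8; P(dormant | dormant) = 1/3; P(active | dormant) = 2/3.
P = 1/8 × 7/8 × 1/3 × 2/3 = 14/576 = 7/288.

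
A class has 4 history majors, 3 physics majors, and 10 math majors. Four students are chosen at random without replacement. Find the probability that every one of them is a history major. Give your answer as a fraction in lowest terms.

1/2380

P(all history majors) = 4/17 × 3/16 × 2/15 × 1/14 = 24/57120 = 1/2380.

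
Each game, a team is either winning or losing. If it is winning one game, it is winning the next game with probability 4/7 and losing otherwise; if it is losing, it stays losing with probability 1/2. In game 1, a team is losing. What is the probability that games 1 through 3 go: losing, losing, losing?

Game 1 is given. For each transition, use the conditional probability from the current state:
P(losing | losing) = 1/2; P(losing | losing) = 1/2.
P = 1/2 × 1/2 = 1/4.

1/4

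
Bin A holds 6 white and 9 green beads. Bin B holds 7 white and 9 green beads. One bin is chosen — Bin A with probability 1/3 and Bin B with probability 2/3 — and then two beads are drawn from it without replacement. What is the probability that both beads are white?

From Bin A: P(both white) = (6/15)(5/14) = 1/7.
From Bin B: P(both white) = (7/16)(6/15) = 7/40.
Total probability = (1/3)(1/7) + (2/3)(7/40) = 23/140.

23/140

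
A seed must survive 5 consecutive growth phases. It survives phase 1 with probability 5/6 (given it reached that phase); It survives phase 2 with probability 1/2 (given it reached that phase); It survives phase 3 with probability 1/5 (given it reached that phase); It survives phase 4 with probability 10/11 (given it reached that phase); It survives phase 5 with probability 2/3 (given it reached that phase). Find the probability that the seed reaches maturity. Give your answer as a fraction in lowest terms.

5/99

Multiplying along the chain,
P = 5/6 × 1/2 × 1/5 × 10/11 × 2/3 = 100/1980 = 5/99.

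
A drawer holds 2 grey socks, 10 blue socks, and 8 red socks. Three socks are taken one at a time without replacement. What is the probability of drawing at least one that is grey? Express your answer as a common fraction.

27/95

P(no grey) = 18/20 × 17/19 × 16/18 = 4896/6840 = 68/95.
P(at least one) = 1 − 68/95 = 27/95.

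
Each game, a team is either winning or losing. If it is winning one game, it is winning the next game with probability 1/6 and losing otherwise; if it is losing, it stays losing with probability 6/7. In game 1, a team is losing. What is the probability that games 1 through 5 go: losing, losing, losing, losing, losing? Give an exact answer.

Game 1 is given. For each transition, use the conditional probability from the current state:
P(losing | losing) = 6/7; P(losing | losing) = 6/7; P(losing | losing) = 6/7; P(losing | losing) = 6/7.
P = 6/7 × 6/7 × 6/7 × 6/7 = 1296/2401.

1296/2401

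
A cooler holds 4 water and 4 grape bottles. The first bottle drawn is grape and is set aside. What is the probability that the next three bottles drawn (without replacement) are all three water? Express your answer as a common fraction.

4/35

After the first draw, 4 of the remaining 7 bottles are water.
P = 4/7 × 3/6 × 2/5 = 24/210 = 4/35.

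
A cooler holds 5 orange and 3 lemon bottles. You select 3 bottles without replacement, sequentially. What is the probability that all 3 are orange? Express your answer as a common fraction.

P(all orange) = 5/8 × 4/7 × 3/6 = 60/336 = 5/28.

5/28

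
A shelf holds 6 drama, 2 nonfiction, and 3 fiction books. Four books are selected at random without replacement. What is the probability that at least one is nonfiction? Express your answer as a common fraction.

34/55

P(no nonfiction) = 9/11 × 8/10 × 7/9 × 6/8 = 3024/7920 = 21/55.
P(at least one) = 1 − 21/55 = 34/55.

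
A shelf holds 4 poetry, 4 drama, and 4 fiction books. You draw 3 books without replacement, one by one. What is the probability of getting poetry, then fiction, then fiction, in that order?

Each draw changes the counts, so multiply the conditional probabilities along the sequence:
P = 4/12 × 4/11 × 3/10 = 48/1320 = 2/55.

2/55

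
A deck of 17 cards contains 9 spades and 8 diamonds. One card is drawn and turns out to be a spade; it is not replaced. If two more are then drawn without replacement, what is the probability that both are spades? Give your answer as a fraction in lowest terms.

With the first card removed, 8 spades remain out of 16.
P = 8/16 × 7/15 = 56/240 = 7/30.

7/30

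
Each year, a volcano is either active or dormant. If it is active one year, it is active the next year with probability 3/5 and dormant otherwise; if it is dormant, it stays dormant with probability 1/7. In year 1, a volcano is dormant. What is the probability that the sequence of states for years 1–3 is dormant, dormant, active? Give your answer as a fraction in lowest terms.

Year 1 is given. For each transition, use the conditional probability from the current state:
P(dormant | dormant) = 1/7; P(active | dormant) = 6/7.
P = 1/7 × 6/7 = 6/49.

6/49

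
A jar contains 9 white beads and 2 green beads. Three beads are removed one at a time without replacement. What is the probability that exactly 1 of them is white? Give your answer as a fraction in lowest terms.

3/55

One ordering (white drawn first) has probability 9/11 × 2/10 × 1/9 = 18/990 = 1/55.
There are C(3,1) = 3 such orderings, each equally likely, so P = 3 × 1/55 = 3/55.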